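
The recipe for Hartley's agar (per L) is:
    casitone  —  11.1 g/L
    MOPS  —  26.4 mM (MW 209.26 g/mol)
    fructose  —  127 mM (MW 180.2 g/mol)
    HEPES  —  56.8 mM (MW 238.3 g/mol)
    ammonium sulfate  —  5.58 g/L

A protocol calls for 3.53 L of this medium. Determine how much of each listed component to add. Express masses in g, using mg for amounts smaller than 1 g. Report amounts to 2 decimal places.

Scale factor relative to 1 L: 3.53.
casitone: 11.1 g/L × 3.53 L = 39.18 g
MOPS: 26.4 mmol/L × 209.26 g/mol × 3.53 L ÷ 1000 = 19.50 g
fructose: 127 mmol/L × 180.2 g/mol × 3.53 L ÷ 1000 = 80.79 g
HEPES: 56.8 mmol/L × 238.3 g/mol × 3.53 L ÷ 1000 = 47.78 g
ammonium sulfate: 5.58 g/L × 3.53 L = 19.70 g

casitone 39.18 g; MOPS 19.50 g; fructose 80.79 g; HEPES 47.78 g; ammonium sulfate 19.70 g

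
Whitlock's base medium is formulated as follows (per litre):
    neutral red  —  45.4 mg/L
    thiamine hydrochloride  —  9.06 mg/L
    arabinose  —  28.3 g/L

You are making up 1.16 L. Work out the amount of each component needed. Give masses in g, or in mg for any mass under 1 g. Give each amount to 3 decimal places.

neutral red 52.664 mg; thiamine hydrochloride 10.510 mg; arabinose 32.828 g

Scale factor relative to 1 L: 1.16.
neutral red: 45.4 mg/L × 1.16 L = 52.664 mg
thiamine hydrochloride: 9.06 mg/L × 1.16 L = 10.510 mg
arabinose: 28.3 g/L × 1.16 L = 32.828 g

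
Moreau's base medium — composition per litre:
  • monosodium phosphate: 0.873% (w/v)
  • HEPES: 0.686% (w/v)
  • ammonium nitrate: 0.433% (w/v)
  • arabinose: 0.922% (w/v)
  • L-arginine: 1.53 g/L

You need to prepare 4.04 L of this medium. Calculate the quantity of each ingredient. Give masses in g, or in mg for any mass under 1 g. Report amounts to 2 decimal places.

monosodium phosphate 35.27 g; HEPES 27.71 g; ammonium nitrate 17.49 g; arabinose 37.25 g; L-arginine 6.18 g

Working volume: 4.04 L.
monosodium phosphate: 0.873% w/v = 8.73 g/L → 8.73 × 4.04 L = 35.27 g
HEPES: 0.686 g per 100 mL × 4040 mL ÷ 100 = 27.71 g
ammonium nitrate: 0.433 g per 100 mL × 4040 mL ÷ 100 = 17.49 g
arabinose: 0.922 g per 100 mL × 4040 mL ÷ 100 = 37.25 g
L-arginine: 1.53 g/L × 4.04 L = 6.18 g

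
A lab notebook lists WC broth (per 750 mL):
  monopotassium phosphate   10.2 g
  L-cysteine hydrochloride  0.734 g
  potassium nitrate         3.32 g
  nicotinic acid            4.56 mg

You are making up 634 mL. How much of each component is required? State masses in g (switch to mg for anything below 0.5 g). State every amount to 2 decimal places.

Scale factor = 634 mL / 750 mL = 0.845333.
monopotassium phosphate: 10.2 g × (634 mL / 750 mL) = 8.62 g
L-cysteine hydrochloride: 0.734 g × (634 mL / 750 mL) = 0.62 g
potassium nitrate: 3.32 g × (634 mL / 750 mL) = 2.81 g
nicotinic acid: 4.56 mg × (634 mL / 750 mL) = 3.85 mg

monopotassium phosphate 8.62 g; L-cysteine hydrochloride 0.62 g; potassium nitrate 2.81 g; nicotinic acid 3.85 mg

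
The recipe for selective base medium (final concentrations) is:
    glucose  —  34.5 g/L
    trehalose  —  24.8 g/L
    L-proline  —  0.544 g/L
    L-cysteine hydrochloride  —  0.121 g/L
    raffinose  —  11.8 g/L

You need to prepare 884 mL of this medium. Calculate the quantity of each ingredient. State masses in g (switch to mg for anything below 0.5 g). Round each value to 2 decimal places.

Target volume = 884 mL = 0.884 L.
glucose: 34.5 g/L × 0.884 L = 30.50 g
trehalose: 24.8 g/L × 0.884 L = 21.92 g
L-proline: 0.544 g/L × 0.884 L = 0.480896 g = 480.90 mg
L-cysteine hydrochloride: 0.121 g/L × 0.884 L = 0.106964 g = 106.96 mg
raffinose: 11.8 g/L × 0.884 L = 10.43 g

glucose 30.50 g; trehalose 21.92 g; L-proline 480.90 mg; L-cysteine hydrochloride 106.96 mg; raffinose 10.43 g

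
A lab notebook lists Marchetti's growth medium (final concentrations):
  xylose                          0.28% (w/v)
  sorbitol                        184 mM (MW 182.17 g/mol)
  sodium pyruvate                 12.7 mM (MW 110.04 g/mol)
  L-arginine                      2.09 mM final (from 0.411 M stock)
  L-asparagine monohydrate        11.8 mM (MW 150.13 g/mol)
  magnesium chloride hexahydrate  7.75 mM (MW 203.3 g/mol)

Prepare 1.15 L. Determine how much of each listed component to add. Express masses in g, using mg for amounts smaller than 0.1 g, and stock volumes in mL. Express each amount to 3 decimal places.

Working volume: 1.15 L.
xylose: 0.28% w/v = 2.8 g/L → 2.8 × 1.15 L = 3.220 g
sorbitol: 184 mmol/L × 182.17 g/mol × 1.15 L ÷ 1000 = 38.547 g
sodium pyruvate: 12.7 mmol/L × 110.04 g/mol × 1.15 L ÷ 1000 = 1.607 g
L-arginine: C1V1 = C2V2 → 2.09 mM × 1150 mL ÷ 411 mM = 5.848 mL
L-asparagine monohydrate: 11.8 mmol/L × 150.13 g/mol × 1.15 L ÷ 1000 = 2.037 g
magnesium chloride hexahydrate: 7.75 mmol/L × 203.3 g/mol × 1.15 L ÷ 1000 = 1.812 g

xylose 3.220 g; sorbitol 38.547 g; sodium pyruvate 1.607 g; L-arginine 5.848 mL; L-asparagine monohydrate 2.037 g; magnesium chloride hexahydrate 1.812 g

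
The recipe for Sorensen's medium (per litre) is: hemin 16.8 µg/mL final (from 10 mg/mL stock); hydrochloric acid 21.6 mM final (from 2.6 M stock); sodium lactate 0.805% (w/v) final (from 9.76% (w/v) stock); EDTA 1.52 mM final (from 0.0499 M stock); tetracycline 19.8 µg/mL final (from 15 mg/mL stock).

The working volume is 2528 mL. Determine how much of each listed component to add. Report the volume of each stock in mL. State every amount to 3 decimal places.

hemin 4.247 mL; hydrochloric acid 21.002 mL; sodium lactate 208.508 mL; EDTA 77.005 mL; tetracycline 3.337 mL

Working volume: 2528 mL = 2.528 L.
hemin: V = C2·V2/C1 = 16.8 µg/mL × 2528 mL ÷ 10000 µg/mL = 4.247 mL
hydrochloric acid: V = C2·V2/C1 = 21.6 mM × 2528 mL ÷ 2600 mM = 21.002 mL
sodium lactate: V = C2·V2/C1 = 0.805% ÷ 9.76% × 2528 mL = 208.508 mL
EDTA: C1V1 = C2V2 → 1.52 mM × 2528 mL ÷ 49.9 mM = 77.005 mL
tetracycline: dilute stock: 19.8 µg/mL × 2528 mL ÷ 15000 µg/mL = 3.337 mL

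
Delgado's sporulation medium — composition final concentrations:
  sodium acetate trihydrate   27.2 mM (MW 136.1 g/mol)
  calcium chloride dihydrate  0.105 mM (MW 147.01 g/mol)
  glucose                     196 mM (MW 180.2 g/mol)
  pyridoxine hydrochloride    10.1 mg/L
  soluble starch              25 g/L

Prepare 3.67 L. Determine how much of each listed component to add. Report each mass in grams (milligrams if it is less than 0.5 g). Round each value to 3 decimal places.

sodium acetate trihydrate 13.586 g; calcium chloride dihydrate 56.650 mg; glucose 129.621 g; pyridoxine hydrochloride 37.067 mg; soluble starch 91.750 g

Scale factor relative to 1 L: 3.67.
sodium acetate trihydrate: 27.2 mmol/L × 136.1 g/mol × 3.67 L ÷ 1000 = 13.586 g
calcium chloride dihydrate: 0.105 mmol/L × 147.01 mg/mmol × 3.67 L = 56.650 mg
glucose: 196 mmol/L × 180.2 g/mol × 3.67 L ÷ 1000 = 129.621 g
pyridoxine hydrochloride: 10.1 mg/L × 3.67 L = 37.067 mg
soluble starch: 25 g/L × 3.67 L = 91.750 g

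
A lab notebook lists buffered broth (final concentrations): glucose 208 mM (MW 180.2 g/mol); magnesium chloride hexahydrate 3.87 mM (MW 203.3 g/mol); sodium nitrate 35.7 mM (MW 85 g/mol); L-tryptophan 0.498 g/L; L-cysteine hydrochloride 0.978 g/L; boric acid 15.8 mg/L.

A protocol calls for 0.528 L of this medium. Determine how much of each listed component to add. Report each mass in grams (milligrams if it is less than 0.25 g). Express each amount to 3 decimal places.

Working volume: 0.528 L.
glucose: 208 mmol/L × 180.2 g/mol × 0.528 L ÷ 1000 = 19.790 g
magnesium chloride hexahydrate: 3.87 mmol/L × 203.3 g/mol × 0.528 L ÷ 1000 = 0.415 g
sodium nitrate: 35.7 mmol/L × 85 g/mol × 0.528 L ÷ 1000 = 1.602 g
L-tryptophan: 0.498 g/L × 0.528 L = 0.263 g
L-cysteine hydrochloride: 0.978 g/L × 0.528 L = 0.516 g
boric acid: 15.8 mg/L × 0.528 L = 8.342 mg

glucose 19.790 g; magnesium chloride hexahydrate 0.415 g; sodium nitrate 1.602 g; L-tryptophan 0.263 g; L-cysteine hydrochloride 0.516 g; boric acid 8.342 mg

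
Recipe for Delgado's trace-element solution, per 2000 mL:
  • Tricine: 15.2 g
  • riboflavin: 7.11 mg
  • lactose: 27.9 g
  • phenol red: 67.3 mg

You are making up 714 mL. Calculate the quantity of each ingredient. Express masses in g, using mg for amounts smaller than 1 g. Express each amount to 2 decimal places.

Ratio of target to recipe volume: 714 / 2000 = 0.357.
Tricine: 15.2 g × (714 mL / 2000 mL) = 5.43 g
riboflavin: 7.11 mg × (714 mL / 2000 mL) = 2.54 mg
lactose: 27.9 g × (714 mL / 2000 mL) = 9.96 g
phenol red: 67.3 mg × (714 mL / 2000 mL) = 24.03 mg

Tricine 5.43 g; riboflavin 2.54 mg; lactose 9.96 g; phenol red 24.03 mg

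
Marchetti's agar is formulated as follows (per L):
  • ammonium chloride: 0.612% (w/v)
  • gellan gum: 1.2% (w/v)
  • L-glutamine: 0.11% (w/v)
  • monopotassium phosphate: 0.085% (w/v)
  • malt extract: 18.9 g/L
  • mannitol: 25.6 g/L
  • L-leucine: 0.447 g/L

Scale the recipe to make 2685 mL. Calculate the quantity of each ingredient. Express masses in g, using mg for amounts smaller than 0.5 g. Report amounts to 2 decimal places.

Target volume = 2685 mL = 2.685 L.
ammonium chloride: 0.612 g per 100 mL × 2685 mL ÷ 100 = 16.43 g
gellan gum: 1.2 g per 100 mL × 2685 mL ÷ 100 = 32.22 g
L-glutamine: 0.11% w/v = 1.1 g/L → 1.1 × 2.685 L = 2.95 g
monopotassium phosphate: 0.085 g per 100 mL × 2685 mL ÷ 100 = 2.28 g
malt extract: 18.9 g/L × 2.685 L = 50.75 g
mannitol: 25.6 g/L × 2.685 L = 68.74 g
L-leucine: 0.447 g/L × 2.685 L = 1.20 g

ammonium chloride 16.43 g; gellan gum 32.22 g; L-glutamine 2.95 g; monopotassium phosphate 2.28 g; malt extract 50.75 g; mannitol 68.74 g; L-leucine 1.20 g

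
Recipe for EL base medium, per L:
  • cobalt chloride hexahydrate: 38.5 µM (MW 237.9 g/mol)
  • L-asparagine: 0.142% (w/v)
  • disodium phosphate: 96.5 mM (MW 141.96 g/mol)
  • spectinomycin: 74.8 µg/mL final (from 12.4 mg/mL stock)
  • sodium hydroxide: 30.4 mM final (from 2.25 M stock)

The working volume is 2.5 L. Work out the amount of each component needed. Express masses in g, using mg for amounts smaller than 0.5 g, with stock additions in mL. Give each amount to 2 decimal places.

cobalt chloride hexahydrate 22.90 mg; L-asparagine 3.55 g; disodium phosphate 34.25 g; spectinomycin 15.08 mL; sodium hydroxide 33.78 mL

Scale factor relative to 1 L: 2.5.
cobalt chloride hexahydrate: 38.5 µmol/L × 237.9 g/mol × 2.5 L ÷ 1000 = 22.90 mg
L-asparagine: 0.142 g per 100 mL × 2500 mL ÷ 100 = 3.55 g
disodium phosphate: 96.5 mmol/L × 141.96 g/mol × 2.5 L ÷ 1000 = 34.25 g
spectinomycin: V = C2·V2/C1 = 74.8 µg/mL × 2500 mL ÷ 12400 µg/mL = 15.08 mL
sodium hydroxide: dilute stock: 30.4 mM × 2500 mL ÷ 2250 mM = 33.78 mL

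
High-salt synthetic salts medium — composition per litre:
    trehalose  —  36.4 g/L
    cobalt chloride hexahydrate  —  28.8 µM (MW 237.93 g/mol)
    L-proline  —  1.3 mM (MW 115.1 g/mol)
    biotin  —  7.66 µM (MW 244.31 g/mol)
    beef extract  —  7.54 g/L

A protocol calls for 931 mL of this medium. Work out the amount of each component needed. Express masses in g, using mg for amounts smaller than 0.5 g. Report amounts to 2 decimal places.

Target volume = 931 mL = 0.931 L.
trehalose: 36.4 g/L × 0.931 L = 33.89 g
cobalt chloride hexahydrate: 28.8 µmol/L × 237.93 g/mol × 0.931 L ÷ 1000 = 6.38 mg
L-proline: 1.3 mmol/L × 115.1 mg/mmol × 0.931 L = 139.31 mg
biotin: 7.66 µmol/L × 244.31 g/mol × 0.931 L ÷ 1000 = 1.74 mg
beef extract: 7.54 g/L × 0.931 L = 7.02 g

trehalose 33.89 g; cobalt chloride hexahydrate 6.38 mg; L-proline 139.31 mg; biotin 1.74 mg; beef extract 7.02 g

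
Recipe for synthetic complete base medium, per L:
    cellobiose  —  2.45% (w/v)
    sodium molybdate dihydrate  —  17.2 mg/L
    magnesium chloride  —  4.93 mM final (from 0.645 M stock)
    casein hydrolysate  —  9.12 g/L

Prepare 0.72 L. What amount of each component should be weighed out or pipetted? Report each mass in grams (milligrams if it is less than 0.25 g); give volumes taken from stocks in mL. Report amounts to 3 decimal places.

Working volume: 0.72 L.
cellobiose: 2.45 g per 100 mL × 720 mL ÷ 100 = 17.640 g
sodium molybdate dihydrate: 17.2 mg/L × 0.72 L = 12.384 mg
magnesium chloride: C1V1 = C2V2 → 4.93 mM × 720 mL ÷ 645 mM = 5.503 mL
casein hydrolysate: 9.12 g/L × 0.72 L = 6.566 g

cellobiose 17.640 g; sodium molybdate dihydrate 12.384 mg; magnesium chloride 5.503 mL; casein hydrolysate 6.566 g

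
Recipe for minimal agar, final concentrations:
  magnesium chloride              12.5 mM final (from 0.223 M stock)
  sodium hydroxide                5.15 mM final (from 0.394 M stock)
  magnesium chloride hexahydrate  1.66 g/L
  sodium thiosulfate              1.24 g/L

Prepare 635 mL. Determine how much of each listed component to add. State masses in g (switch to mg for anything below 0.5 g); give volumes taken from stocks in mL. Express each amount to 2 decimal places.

magnesium chloride 35.59 mL; sodium hydroxide 8.30 mL; magnesium chloride hexahydrate 1.05 g; sodium thiosulfate 0.79 g

Working volume: 635 mL = 0.635 L.
magnesium chloride: dilute stock: 12.5 mM × 635 mL ÷ 223 mM = 35.59 mL
sodium hydroxide: V = C2·V2/C1 = 5.15 mM × 635 mL ÷ 394 mM = 8.30 mL
magnesium chloride hexahydrate: 1.66 g/L × 0.635 L = 1.05 g
sodium thiosulfate: 1.24 g/L × 0.635 L = 0.79 g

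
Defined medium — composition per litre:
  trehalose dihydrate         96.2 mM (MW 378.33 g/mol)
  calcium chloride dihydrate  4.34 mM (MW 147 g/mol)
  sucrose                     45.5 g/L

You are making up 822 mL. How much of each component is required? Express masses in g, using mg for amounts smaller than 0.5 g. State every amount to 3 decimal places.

trehalose dihydrate 29.917 g; calcium chloride dihydrate 0.524 g; sucrose 37.401 g

Working volume: 822 mL = 0.822 L.
trehalose dihydrate: 96.2 mmol/L × 378.33 g/mol × 0.822 L ÷ 1000 = 29.917 g
calcium chloride dihydrate: 4.34 mmol/L × 147 g/mol × 0.822 L ÷ 1000 = 0.524 g
sucrose: 45.5 g/L × 0.822 L = 37.401 g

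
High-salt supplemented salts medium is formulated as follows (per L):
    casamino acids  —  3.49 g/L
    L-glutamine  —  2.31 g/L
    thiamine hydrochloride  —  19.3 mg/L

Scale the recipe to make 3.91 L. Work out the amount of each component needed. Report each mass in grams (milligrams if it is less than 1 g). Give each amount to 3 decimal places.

Scale factor relative to 1 L: 3.91.
casamino acids: 3.49 g/L × 3.91 L = 13.646 g
L-glutamine: 2.31 g/L × 3.91 L = 9.032 g
thiamine hydrochloride: 19.3 mg/L × 3.91 L = 75.463 mg

casamino acids 13.646 g; L-glutamine 9.032 g; thiamine hydrochloride 75.463 mg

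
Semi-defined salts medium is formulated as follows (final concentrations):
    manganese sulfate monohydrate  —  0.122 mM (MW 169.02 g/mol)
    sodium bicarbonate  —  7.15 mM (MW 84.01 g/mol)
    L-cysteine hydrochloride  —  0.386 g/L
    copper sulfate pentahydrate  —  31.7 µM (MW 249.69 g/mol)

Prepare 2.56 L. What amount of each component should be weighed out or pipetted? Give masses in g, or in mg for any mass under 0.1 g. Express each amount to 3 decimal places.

manganese sulfate monohydrate 52.788 mg; sodium bicarbonate 1.538 g; L-cysteine hydrochloride 0.988 g; copper sulfate pentahydrate 20.263 mg

Working volume: 2.56 L.
manganese sulfate monohydrate: 0.122 mmol/L × 169.02 mg/mmol × 2.56 L = 52.788 mg
sodium bicarbonate: 7.15 mmol/L × 84.01 g/mol × 2.56 L ÷ 1000 = 1.538 g
L-cysteine hydrochloride: 0.386 g/L × 2.56 L = 0.988 g
copper sulfate pentahydrate: 31.7 µmol/L × 249.69 g/mol × 2.56 L ÷ 1000 = 20.263 mg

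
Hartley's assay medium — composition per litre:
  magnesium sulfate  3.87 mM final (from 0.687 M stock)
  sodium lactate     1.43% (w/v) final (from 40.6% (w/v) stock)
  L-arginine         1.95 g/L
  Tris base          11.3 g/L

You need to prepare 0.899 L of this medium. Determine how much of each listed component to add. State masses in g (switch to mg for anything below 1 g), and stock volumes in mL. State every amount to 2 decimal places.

Scale factor relative to 1 L: 0.899.
magnesium sulfate: V = C2·V2/C1 = 3.87 mM × 899 mL ÷ 687 mM = 5.06 mL
sodium lactate: C1V1 = C2V2 → 1.43% ÷ 40.6% × 899 mL = 31.66 mL
L-arginine: 1.95 g/L × 0.899 L = 1.75 g
Tris base: 11.3 g/L × 0.899 L = 10.16 g

magnesium sulfate 5.06 mL; sodium lactate 31.66 mL; L-arginine 1.75 g; Tris base 10.16 g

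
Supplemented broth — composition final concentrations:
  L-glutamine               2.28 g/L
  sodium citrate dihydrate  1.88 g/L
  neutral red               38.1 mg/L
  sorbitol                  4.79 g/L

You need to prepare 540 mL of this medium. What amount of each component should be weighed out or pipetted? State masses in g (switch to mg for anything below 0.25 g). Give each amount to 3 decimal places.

L-glutamine 1.231 g; sodium citrate dihydrate 1.015 g; neutral red 20.574 mg; sorbitol 2.587 g

Scale factor relative to 1 L: 0.54.
L-glutamine: 2.28 g/L × 0.54 L = 1.231 g
sodium citrate dihydrate: 1.88 g/L × 0.54 L = 1.015 g
neutral red: 38.1 mg/L × 0.54 L = 20.574 mg
sorbitol: 4.79 g/L × 0.54 L = 2.587 g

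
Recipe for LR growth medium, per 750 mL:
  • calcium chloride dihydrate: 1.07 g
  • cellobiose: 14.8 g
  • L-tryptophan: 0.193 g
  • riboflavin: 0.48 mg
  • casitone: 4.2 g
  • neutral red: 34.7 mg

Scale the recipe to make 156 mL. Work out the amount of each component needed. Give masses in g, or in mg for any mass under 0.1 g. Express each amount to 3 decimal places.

Scale factor = 156 mL / 750 mL = 0.208.
calcium chloride dihydrate: 1.07 g × (156 mL / 750 mL) = 0.223 g
cellobiose: 14.8 g × (156 mL / 750 mL) = 3.078 g
L-tryptophan: 0.193 g × (156 mL / 750 mL) = 0.040144 g = 40.144 mg
riboflavin: 0.48 mg × (156 mL / 750 mL) = 0.100 mg
casitone: 4.2 g × (156 mL / 750 mL) = 0.874 g
neutral red: 34.7 mg × (156 mL / 750 mL) = 7.218 mg

calcium chloride dihydrate 0.223 g; cellobiose 3.078 g; L-tryptophan 40.144 mg; riboflavin 0.100 mg; casitone 0.874 g; neutral red 7.218 mg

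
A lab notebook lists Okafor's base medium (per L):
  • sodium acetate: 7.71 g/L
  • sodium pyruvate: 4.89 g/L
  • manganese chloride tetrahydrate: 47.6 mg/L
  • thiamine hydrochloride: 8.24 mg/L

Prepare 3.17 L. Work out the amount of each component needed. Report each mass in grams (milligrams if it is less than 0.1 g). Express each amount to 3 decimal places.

sodium acetate 24.441 g; sodium pyruvate 15.501 g; manganese chloride tetrahydrate 0.151 g; thiamine hydrochloride 26.121 mg

Scale factor relative to 1 L: 3.17.
sodium acetate: 7.71 g/L × 3.17 L = 24.441 g
sodium pyruvate: 4.89 g/L × 3.17 L = 15.501 g
manganese chloride tetrahydrate: 47.6 mg/L × 3.17 L = 150.892 mg = 0.151 g
thiamine hydrochloride: 8.24 mg/L × 3.17 L = 26.121 mg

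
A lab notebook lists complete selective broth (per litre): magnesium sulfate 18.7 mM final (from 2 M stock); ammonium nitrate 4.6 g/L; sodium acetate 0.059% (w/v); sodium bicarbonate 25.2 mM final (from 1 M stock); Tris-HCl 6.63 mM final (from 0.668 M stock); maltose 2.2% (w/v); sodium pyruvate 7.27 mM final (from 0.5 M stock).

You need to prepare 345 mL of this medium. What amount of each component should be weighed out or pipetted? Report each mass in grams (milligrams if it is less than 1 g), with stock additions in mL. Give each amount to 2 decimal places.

magnesium sulfate 3.23 mL; ammonium nitrate 1.59 g; sodium acetate 203.55 mg; sodium bicarbonate 8.69 mL; Tris-HCl 3.42 mL; maltose 7.59 g; sodium pyruvate 5.02 mL

Scale factor relative to 1 L: 0.345.
magnesium sulfate: C1V1 = C2V2 → 18.7 mM × 345 mL ÷ 2000 mM = 3.23 mL
ammonium nitrate: 4.6 g/L × 0.345 L = 1.59 g
sodium acetate: 0.059 g per 100 mL × 345 mL ÷ 100 = 0.20355 g = 203.55 mg
sodium bicarbonate: dilute stock: 25.2 mM × 345 mL ÷ 1000 mM = 8.69 mL
Tris-HCl: dilute stock: 6.63 mM × 345 mL ÷ 668 mM = 3.42 mL
maltose: 2.2 g per 100 mL × 345 mL ÷ 100 = 7.59 g
sodium pyruvate: V = C2·V2/C1 = 7.27 mM × 345 mL ÷ 500 mM = 5.02 mL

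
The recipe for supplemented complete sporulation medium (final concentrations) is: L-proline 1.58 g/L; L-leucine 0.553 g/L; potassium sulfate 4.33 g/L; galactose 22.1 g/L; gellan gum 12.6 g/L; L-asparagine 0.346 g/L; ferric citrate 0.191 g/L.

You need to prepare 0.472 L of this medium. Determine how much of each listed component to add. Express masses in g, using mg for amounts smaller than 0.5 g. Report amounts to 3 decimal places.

Working volume: 0.472 L.
L-proline: 1.58 g/L × 0.472 L = 0.746 g
L-leucine: 0.553 g/L × 0.472 L = 0.261016 g = 261.016 mg
potassium sulfate: 4.33 g/L × 0.472 L = 2.044 g
galactose: 22.1 g/L × 0.472 L = 10.431 g
gellan gum: 12.6 g/L × 0.472 L = 5.947 g
L-asparagine: 0.346 g/L × 0.472 L = 0.163312 g = 163.312 mg
ferric citrate: 0.191 g/L × 0.472 L = 0.090152 g = 90.152 mg

L-proline 0.746 g; L-leucine 261.016 mg; potassium sulfate 2.044 g; galactose 10.431 g; gellan gum 5.947 g; L-asparagine 163.312 mg; ferric citrate 90.152 mg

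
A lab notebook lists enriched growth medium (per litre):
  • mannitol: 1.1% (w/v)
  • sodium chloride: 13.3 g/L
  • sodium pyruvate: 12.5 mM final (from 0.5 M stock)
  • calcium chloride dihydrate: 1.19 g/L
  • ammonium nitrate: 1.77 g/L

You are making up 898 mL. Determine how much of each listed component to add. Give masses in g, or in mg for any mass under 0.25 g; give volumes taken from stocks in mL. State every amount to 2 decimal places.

Target volume = 898 mL = 0.898 L.
mannitol: 1.1% w/v = 11 g/L → 11 × 0.898 L = 9.88 g
sodium chloride: 13.3 g/L × 0.898 L = 11.94 g
sodium pyruvate: C1V1 = C2V2 → 12.5 mM × 898 mL ÷ 500 mM = 22.45 mL
calcium chloride dihydrate: 1.19 g/L × 0.898 L = 1.07 g
ammonium nitrate: 1.77 g/L × 0.898 L = 1.59 g

mannitol 9.88 g; sodium chloride 11.94 g; sodium pyruvate 22.45 mL; calcium chloride dihydrate 1.07 g; ammonium nitrate 1.59 g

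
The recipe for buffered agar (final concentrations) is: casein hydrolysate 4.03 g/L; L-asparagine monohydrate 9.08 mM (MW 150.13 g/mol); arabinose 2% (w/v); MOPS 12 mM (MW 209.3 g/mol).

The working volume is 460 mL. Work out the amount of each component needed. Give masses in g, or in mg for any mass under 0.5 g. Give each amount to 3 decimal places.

Working volume: 460 mL = 0.46 L.
casein hydrolysate: 4.03 g/L × 0.46 L = 1.854 g
L-asparagine monohydrate: 9.08 mmol/L × 150.13 g/mol × 0.46 L ÷ 1000 = 0.627 g
arabinose: 2% w/v = 20 g/L → 20 × 0.46 L = 9.200 g
MOPS: 12 mmol/L × 209.3 g/mol × 0.46 L ÷ 1000 = 1.155 g

casein hydrolysate 1.854 g; L-asparagine monohydrate 0.627 g; arabinose 9.200 g; MOPS 1.155 g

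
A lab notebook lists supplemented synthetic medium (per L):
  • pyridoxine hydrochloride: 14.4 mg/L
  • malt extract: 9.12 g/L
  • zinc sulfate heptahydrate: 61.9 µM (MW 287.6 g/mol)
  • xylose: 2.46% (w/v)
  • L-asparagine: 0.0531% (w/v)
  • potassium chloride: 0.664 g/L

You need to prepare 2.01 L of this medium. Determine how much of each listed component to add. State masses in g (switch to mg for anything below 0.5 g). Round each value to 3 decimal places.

Working volume: 2.01 L.
pyridoxine hydrochloride: 14.4 mg/L × 2.01 L = 28.944 mg
malt extract: 9.12 g/L × 2.01 L = 18.331 g
zinc sulfate heptahydrate: 61.9 µmol/L × 287.6 g/mol × 2.01 L ÷ 1000 = 35.783 mg
xylose: 2.46 g per 100 mL × 2010 mL ÷ 100 = 49.446 g
L-asparagine: 0.0531 g per 100 mL × 2010 mL ÷ 100 = 1.067 g
potassium chloride: 0.664 g/L × 2.01 L = 1.335 g

pyridoxine hydrochloride 28.944 mg; malt extract 18.331 g; zinc sulfate heptahydrate 35.783 mg; xylose 49.446 g; L-asparagine 1.067 g; potassium chloride 1.335 g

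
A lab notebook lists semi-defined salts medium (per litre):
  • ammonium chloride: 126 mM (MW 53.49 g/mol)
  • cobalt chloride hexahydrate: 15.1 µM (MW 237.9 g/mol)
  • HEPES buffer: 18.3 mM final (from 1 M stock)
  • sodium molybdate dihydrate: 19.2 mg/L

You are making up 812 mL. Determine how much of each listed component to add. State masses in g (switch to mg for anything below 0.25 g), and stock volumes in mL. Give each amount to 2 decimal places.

Scale factor relative to 1 L: 0.812.
ammonium chloride: 126 mmol/L × 53.49 g/mol × 0.812 L ÷ 1000 = 5.47 g
cobalt chloride hexahydrate: 15.1 µmol/L × 237.9 g/mol × 0.812 L ÷ 1000 = 2.92 mg
HEPES buffer: C1V1 = C2V2 → 18.3 mM × 812 mL ÷ 1000 mM = 14.86 mL
sodium molybdate dihydrate: 19.2 mg/L × 0.812 L = 15.59 mg

ammonium chloride 5.47 g; cobalt chloride hexahydrate 2.92 mg; HEPES buffer 14.86 mL; sodium molybdate dihydrate 15.59 mg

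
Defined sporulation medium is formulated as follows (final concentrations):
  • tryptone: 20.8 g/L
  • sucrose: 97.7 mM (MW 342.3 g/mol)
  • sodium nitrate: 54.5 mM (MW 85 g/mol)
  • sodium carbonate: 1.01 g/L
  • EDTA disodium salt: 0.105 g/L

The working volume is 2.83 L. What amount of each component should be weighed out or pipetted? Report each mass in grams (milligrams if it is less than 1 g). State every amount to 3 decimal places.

tryptone 58.864 g; sucrose 94.643 g; sodium nitrate 13.110 g; sodium carbonate 2.858 g; EDTA disodium salt 297.150 mg

Working volume: 2.83 L.
tryptone: 20.8 g/L × 2.83 L = 58.864 g
sucrose: 97.7 mmol/L × 342.3 g/mol × 2.83 L ÷ 1000 = 94.643 g
sodium nitrate: 54.5 mmol/L × 85 g/mol × 2.83 L ÷ 1000 = 13.110 g
sodium carbonate: 1.01 g/L × 2.83 L = 2.858 g
EDTA disodium salt: 0.105 g/L × 2.83 L = 0.29715 g = 297.150 mg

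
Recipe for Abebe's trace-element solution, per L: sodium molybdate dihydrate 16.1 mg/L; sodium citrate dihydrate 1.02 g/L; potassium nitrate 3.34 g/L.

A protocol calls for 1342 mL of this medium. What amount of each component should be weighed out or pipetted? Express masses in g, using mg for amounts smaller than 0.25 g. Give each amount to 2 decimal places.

sodium molybdate dihydrate 21.61 mg; sodium citrate dihydrate 1.37 g; potassium nitrate 4.48 g

Target volume = 1342 mL = 1.342 L.
sodium molybdate dihydrate: 16.1 mg/L × 1.342 L = 21.61 mg
sodium citrate dihydrate: 1.02 g/L × 1.342 L = 1.37 g
potassium nitrate: 3.34 g/L × 1.342 L = 4.48 g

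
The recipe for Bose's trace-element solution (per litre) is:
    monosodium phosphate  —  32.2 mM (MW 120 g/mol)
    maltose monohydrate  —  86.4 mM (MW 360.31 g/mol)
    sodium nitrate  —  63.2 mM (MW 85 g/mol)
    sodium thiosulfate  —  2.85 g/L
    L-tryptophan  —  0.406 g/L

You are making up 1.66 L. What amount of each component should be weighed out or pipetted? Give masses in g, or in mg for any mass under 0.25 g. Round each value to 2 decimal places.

Scale factor relative to 1 L: 1.66.
monosodium phosphate: 32.2 mmol/L × 120 g/mol × 1.66 L ÷ 1000 = 6.41 g
maltose monohydrate: 86.4 mmol/L × 360.31 g/mol × 1.66 L ÷ 1000 = 51.68 g
sodium nitrate: 63.2 mmol/L × 85 g/mol × 1.66 L ÷ 1000 = 8.92 g
sodium thiosulfate: 2.85 g/L × 1.66 L = 4.73 g
L-tryptophan: 0.406 g/L × 1.66 L = 0.67 g

monosodium phosphate 6.41 g; maltose monohydrate 51.68 g; sodium nitrate 8.92 g; sodium thiosulfate 4.73 g; L-tryptophan 0.67 g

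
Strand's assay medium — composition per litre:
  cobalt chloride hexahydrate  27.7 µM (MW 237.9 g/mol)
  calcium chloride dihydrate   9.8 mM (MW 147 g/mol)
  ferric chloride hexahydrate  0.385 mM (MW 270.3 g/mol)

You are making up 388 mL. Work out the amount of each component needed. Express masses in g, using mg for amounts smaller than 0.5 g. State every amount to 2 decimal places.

cobalt chloride hexahydrate 2.56 mg; calcium chloride dihydrate 0.56 g; ferric chloride hexahydrate 40.38 mg

Working volume: 388 mL = 0.388 L.
cobalt chloride hexahydrate: 27.7 µmol/L × 237.9 g/mol × 0.388 L ÷ 1000 = 2.56 mg
calcium chloride dihydrate: 9.8 mmol/L × 147 g/mol × 0.388 L ÷ 1000 = 0.56 g
ferric chloride hexahydrate: 0.385 mmol/L × 270.3 mg/mmol × 0.388 L = 40.38 mg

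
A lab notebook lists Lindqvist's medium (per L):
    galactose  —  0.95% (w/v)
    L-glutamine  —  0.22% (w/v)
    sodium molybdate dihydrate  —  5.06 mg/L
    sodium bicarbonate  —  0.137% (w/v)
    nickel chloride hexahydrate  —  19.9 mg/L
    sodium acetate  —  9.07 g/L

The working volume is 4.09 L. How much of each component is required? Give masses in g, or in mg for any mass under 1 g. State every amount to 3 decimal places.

galactose 38.855 g; L-glutamine 8.998 g; sodium molybdate dihydrate 20.695 mg; sodium bicarbonate 5.603 g; nickel chloride hexahydrate 81.391 mg; sodium acetate 37.096 g

Working volume: 4.09 L.
galactose: 0.95 g per 100 mL × 4090 mL ÷ 100 = 38.855 g
L-glutamine: 0.22% w/v = 2.2 g/L → 2.2 × 4.09 L = 8.998 g
sodium molybdate dihydrate: 5.06 mg/L × 4.09 L = 20.695 mg
sodium bicarbonate: 0.137 g per 100 mL × 4090 mL ÷ 100 = 5.603 g
nickel chloride hexahydrate: 19.9 mg/L × 4.09 L = 81.391 mg
sodium acetate: 9.07 g/L × 4.09 L = 37.096 g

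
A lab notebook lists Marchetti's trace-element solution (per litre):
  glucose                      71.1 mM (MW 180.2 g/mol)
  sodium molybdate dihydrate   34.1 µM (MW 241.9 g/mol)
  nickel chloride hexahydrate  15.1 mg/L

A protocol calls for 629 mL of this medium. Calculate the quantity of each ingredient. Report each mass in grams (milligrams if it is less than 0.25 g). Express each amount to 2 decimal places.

glucose 8.06 g; sodium molybdate dihydrate 5.19 mg; nickel chloride hexahydrate 9.50 mg

Target volume = 629 mL = 0.629 L.
glucose: 71.1 mmol/L × 180.2 g/mol × 0.629 L ÷ 1000 = 8.06 g
sodium molybdate dihydrate: 34.1 µmol/L × 241.9 g/mol × 0.629 L ÷ 1000 = 5.19 mg
nickel chloride hexahydrate: 15.1 mg/L × 0.629 L = 9.50 mg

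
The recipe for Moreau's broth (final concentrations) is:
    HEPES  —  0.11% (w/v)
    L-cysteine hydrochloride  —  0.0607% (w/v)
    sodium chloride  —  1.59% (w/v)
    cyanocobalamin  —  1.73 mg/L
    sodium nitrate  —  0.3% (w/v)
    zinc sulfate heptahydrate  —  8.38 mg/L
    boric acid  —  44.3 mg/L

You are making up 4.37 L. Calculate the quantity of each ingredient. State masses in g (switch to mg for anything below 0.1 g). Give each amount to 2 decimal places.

Scale factor relative to 1 L: 4.37.
HEPES: 0.11 g per 100 mL × 4370 mL ÷ 100 = 4.81 g
L-cysteine hydrochloride: 0.0607 g per 100 mL × 4370 mL ÷ 100 = 2.65 g
sodium chloride: 1.59% w/v = 15.9 g/L → 15.9 × 4.37 L = 69.48 g
cyanocobalamin: 1.73 mg/L × 4.37 L = 7.56 mg
sodium nitrate: 0.3% w/v = 3 g/L → 3 × 4.37 L = 13.11 g
zinc sulfate heptahydrate: 8.38 mg/L × 4.37 L = 36.62 mg
boric acid: 44.3 mg/L × 4.37 L = 193.591 mg = 0.19 g

HEPES 4.81 g; L-cysteine hydrochloride 2.65 g; sodium chloride 69.48 g; cyanocobalamin 7.56 mg; sodium nitrate 13.11 g; zinc sulfate heptahydrate 36.62 mg; boric acid 0.19 g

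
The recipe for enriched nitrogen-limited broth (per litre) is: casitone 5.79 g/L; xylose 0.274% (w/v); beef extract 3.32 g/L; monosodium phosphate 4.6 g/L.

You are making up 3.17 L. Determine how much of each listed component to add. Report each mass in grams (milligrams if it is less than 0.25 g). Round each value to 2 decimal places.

Scale factor relative to 1 L: 3.17.
casitone: 5.79 g/L × 3.17 L = 18.35 g
xylose: 0.274% w/v = 2.74 g/L → 2.74 × 3.17 L = 8.69 g
beef extract: 3.32 g/L × 3.17 L = 10.52 g
monosodium phosphate: 4.6 g/L × 3.17 L = 14.58 g

casitone 18.35 g; xylose 8.69 g; beef extract 10.52 g; monosodium phosphate 14.58 g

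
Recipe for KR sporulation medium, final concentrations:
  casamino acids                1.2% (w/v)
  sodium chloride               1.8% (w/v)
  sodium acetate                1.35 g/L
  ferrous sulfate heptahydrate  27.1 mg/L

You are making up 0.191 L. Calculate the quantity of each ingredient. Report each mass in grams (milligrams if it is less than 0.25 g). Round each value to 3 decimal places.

casamino acids 2.292 g; sodium chloride 3.438 g; sodium acetate 0.258 g; ferrous sulfate heptahydrate 5.176 mg

Scale factor relative to 1 L: 0.191.
casamino acids: 1.2% w/v = 12 g/L → 12 × 0.191 L = 2.292 g
sodium chloride: 1.8 g per 100 mL × 191 mL ÷ 100 = 3.438 g
sodium acetate: 1.35 g/L × 0.191 L = 0.258 g
ferrous sulfate heptahydrate: 27.1 mg/L × 0.191 L = 5.176 mg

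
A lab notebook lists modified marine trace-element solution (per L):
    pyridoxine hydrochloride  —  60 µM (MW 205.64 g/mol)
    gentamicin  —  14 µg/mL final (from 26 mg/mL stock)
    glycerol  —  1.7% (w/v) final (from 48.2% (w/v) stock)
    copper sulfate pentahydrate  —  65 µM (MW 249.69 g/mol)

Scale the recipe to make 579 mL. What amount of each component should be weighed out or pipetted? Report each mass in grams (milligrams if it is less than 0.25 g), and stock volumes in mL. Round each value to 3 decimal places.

pyridoxine hydrochloride 7.144 mg; gentamicin 0.312 mL; glycerol 20.421 mL; copper sulfate pentahydrate 9.397 mg

Target volume = 579 mL = 0.579 L.
pyridoxine hydrochloride: 60 µmol/L × 205.64 g/mol × 0.579 L ÷ 1000 = 7.144 mg
gentamicin: C1V1 = C2V2 → 14 µg/mL × 579 mL ÷ 26000 µg/mL = 0.312 mL
glycerol: dilute stock: 1.7% ÷ 48.2% × 579 mL = 20.421 mL
copper sulfate pentahydrate: 65 µmol/L × 249.69 g/mol × 0.579 L ÷ 1000 = 9.397 mg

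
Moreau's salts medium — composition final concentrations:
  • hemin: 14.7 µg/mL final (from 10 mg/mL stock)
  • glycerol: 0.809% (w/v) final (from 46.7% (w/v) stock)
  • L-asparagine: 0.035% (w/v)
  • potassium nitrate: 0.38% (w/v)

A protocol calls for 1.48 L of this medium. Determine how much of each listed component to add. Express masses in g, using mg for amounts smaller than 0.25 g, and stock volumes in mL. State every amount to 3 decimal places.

hemin 2.176 mL; glycerol 25.639 mL; L-asparagine 0.518 g; potassium nitrate 5.624 g

Scale factor relative to 1 L: 1.48.
hemin: C1V1 = C2V2 → 14.7 µg/mL × 1480 mL ÷ 10000 µg/mL = 2.176 mL
glycerol: C1V1 = C2V2 → 0.809% ÷ 46.7% × 1480 mL = 25.639 mL
L-asparagine: 0.035 g per 100 mL × 1480 mL ÷ 100 = 0.518 g
potassium nitrate: 0.38% w/v = 3.8 g/L → 3.8 × 1.48 L = 5.624 g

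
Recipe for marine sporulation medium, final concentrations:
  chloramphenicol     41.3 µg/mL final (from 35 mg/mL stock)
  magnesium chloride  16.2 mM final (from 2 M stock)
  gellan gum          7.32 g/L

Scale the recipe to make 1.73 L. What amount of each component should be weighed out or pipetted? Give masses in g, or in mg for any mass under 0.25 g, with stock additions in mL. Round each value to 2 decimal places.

Working volume: 1.73 L.
chloramphenicol: dilute stock: 41.3 µg/mL × 1730 mL ÷ 35000 µg/mL = 2.04 mL
magnesium chloride: V = C2·V2/C1 = 16.2 mM × 1730 mL ÷ 2000 mM = 14.01 mL
gellan gum: 7.32 g/L × 1.73 L = 12.66 g

chloramphenicol 2.04 mL; magnesium chloride 14.01 mL; gellan gum 12.66 g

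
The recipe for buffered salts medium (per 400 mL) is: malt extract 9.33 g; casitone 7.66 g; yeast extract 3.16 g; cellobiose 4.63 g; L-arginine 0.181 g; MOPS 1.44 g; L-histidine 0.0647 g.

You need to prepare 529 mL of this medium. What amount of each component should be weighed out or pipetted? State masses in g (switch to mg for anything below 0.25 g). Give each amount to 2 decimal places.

malt extract 12.34 g; casitone 10.13 g; yeast extract 4.18 g; cellobiose 6.12 g; L-arginine 239.37 mg; MOPS 1.90 g; L-histidine 85.57 mg

Scale factor = 529 mL / 400 mL = 1.3225.
malt extract: 9.33 g × (529 mL / 400 mL) = 12.34 g
casitone: 7.66 g × (529 mL / 400 mL) = 10.13 g
yeast extract: 3.16 g × (529 mL / 400 mL) = 4.18 g
cellobiose: 4.63 g × (529 mL / 400 mL) = 6.12 g
L-arginine: 0.181 g × (529 mL / 400 mL) = 0.239372 g = 239.37 mg
MOPS: 1.44 g × (529 mL / 400 mL) = 1.90 g
L-histidine: 0.0647 g × (529 mL / 400 mL) = 0.0855657 g = 85.57 mg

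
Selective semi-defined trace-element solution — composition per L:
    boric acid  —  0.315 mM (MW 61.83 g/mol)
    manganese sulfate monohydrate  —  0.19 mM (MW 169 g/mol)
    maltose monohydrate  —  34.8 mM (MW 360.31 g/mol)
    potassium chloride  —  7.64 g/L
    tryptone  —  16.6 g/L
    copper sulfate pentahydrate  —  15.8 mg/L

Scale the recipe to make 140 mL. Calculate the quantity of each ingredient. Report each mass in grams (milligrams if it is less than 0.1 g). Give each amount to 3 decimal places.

Scale factor relative to 1 L: 0.14.
boric acid: 0.315 mmol/L × 61.83 mg/mmol × 0.14 L = 2.727 mg
manganese sulfate monohydrate: 0.19 mmol/L × 169 mg/mmol × 0.14 L = 4.495 mg
maltose monohydrate: 34.8 mmol/L × 360.31 g/mol × 0.14 L ÷ 1000 = 1.755 g
potassium chloride: 7.64 g/L × 0.14 L = 1.070 g
tryptone: 16.6 g/L × 0.14 L = 2.324 g
copper sulfate pentahydrate: 15.8 mg/L × 0.14 L = 2.212 mg

boric acid 2.727 mg; manganese sulfate monohydrate 4.495 mg; maltose monohydrate 1.755 g; potassium chloride 1.070 g; tryptone 2.324 g; copper sulfate pentahydrate 2.212 mg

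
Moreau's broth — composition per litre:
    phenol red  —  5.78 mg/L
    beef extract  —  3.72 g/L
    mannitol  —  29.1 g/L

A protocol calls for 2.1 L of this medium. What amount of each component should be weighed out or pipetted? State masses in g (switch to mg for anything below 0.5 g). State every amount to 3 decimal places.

Scale factor relative to 1 L: 2.1.
phenol red: 5.78 mg/L × 2.1 L = 12.138 mg
beef extract: 3.72 g/L × 2.1 L = 7.812 g
mannitol: 29.1 g/L × 2.1 L = 61.110 g

phenol red 12.138 mg; beef extract 7.812 g; mannitol 61.110 g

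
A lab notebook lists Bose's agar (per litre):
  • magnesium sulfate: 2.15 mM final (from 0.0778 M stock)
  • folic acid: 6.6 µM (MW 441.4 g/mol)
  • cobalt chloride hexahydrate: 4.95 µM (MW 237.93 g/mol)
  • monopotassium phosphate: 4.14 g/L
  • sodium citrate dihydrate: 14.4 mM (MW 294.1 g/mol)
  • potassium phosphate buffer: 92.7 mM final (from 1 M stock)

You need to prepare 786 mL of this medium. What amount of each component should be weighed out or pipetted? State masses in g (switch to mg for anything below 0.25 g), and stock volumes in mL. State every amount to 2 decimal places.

Working volume: 786 mL = 0.786 L.
magnesium sulfate: dilute stock: 2.15 mM × 786 mL ÷ 77.8 mM = 21.72 mL
folic acid: 6.6 µmol/L × 441.4 g/mol × 0.786 L ÷ 1000 = 2.29 mg
cobalt chloride hexahydrate: 4.95 µmol/L × 237.93 g/mol × 0.786 L ÷ 1000 = 0.93 mg
monopotassium phosphate: 4.14 g/L × 0.786 L = 3.25 g
sodium citrate dihydrate: 14.4 mmol/L × 294.1 g/mol × 0.786 L ÷ 1000 = 3.33 g
potassium phosphate buffer: V = C2·V2/C1 = 92.7 mM × 786 mL ÷ 1000 mM = 72.86 mL

magnesium sulfate 21.72 mL; folic acid 2.29 mg; cobalt chloride hexahydrate 0.93 mg; monopotassium phosphate 3.25 g; sodium citrate dihydrate 3.33 g; potassium phosphate buffer 72.86 mL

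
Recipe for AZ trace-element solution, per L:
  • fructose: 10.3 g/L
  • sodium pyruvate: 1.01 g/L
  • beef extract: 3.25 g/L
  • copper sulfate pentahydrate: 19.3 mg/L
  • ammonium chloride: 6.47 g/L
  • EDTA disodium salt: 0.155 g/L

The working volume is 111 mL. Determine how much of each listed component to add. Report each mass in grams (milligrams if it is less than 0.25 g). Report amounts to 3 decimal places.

fructose 1.143 g; sodium pyruvate 112.110 mg; beef extract 0.361 g; copper sulfate pentahydrate 2.142 mg; ammonium chloride 0.718 g; EDTA disodium salt 17.205 mg

Scale factor relative to 1 L: 0.111.
fructose: 10.3 g/L × 0.111 L = 1.143 g
sodium pyruvate: 1.01 g/L × 0.111 L = 0.11211 g = 112.110 mg
beef extract: 3.25 g/L × 0.111 L = 0.361 g
copper sulfate pentahydrate: 19.3 mg/L × 0.111 L = 2.142 mg
ammonium chloride: 6.47 g/L × 0.111 L = 0.718 g
EDTA disodium salt: 0.155 g/L × 0.111 L = 0.017205 g = 17.205 mg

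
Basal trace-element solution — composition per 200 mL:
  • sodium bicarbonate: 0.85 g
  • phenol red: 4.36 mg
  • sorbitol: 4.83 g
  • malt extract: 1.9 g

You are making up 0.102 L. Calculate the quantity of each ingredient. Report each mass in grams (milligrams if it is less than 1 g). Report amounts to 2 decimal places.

Ratio of target to recipe volume: 102 / 200 = 0.51.
sodium bicarbonate: 0.85 g × (102 mL / 200 mL) = 0.4335 g = 433.50 mg
phenol red: 4.36 mg × (102 mL / 200 mL) = 2.22 mg
sorbitol: 4.83 g × (102 mL / 200 mL) = 2.46 g
malt extract: 1.9 g × (102 mL / 200 mL) = 0.969 g = 969.00 mg

sodium bicarbonate 433.50 mg; phenol red 2.22 mg; sorbitol 2.46 g; malt extract 969.00 mg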